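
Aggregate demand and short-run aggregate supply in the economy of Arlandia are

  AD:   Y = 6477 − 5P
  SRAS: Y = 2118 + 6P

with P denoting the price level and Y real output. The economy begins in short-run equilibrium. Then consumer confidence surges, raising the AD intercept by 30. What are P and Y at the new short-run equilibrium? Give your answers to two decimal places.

This is a positive demand shock: AD shifts right.
New AD: Y = 6507 − 5P.
Set AD = SRAS: 6507 − 5P = 2118 + 6P, so 4389 = 11P and P = 399.00.
Substituting into AD, Y = 4512.00.

P = 399.00, Y = 4512.00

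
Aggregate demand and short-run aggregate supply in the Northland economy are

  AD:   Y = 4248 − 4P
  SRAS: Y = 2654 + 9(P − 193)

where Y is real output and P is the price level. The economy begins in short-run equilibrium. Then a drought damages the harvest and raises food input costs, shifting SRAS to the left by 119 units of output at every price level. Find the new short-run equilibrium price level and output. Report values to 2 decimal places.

P = 265.38, Y = 3186.46

This is a negative supply shock: SRAS shifts left.
New SRAS: Y = 798 + 9P.
Set AD = SRAS: 4248 − 4P = 798 + 9P, so 3450 = 13P and P = 265.38.
Substituting into AD, Y = 3186.46.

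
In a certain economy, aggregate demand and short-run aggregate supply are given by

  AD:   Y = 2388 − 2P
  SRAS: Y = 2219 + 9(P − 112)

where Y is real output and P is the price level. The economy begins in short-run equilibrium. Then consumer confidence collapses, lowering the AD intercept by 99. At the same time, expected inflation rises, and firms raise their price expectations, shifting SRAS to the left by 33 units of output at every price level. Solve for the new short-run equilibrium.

P = 101, Y = 2087

After both shocks: AD is Y = 2289 − 2P and SRAS is Y = 1178 + 9P.
Setting them equal: 1111 = 11P, so P = 101.
Y = 2289 − 2·101 = 2087.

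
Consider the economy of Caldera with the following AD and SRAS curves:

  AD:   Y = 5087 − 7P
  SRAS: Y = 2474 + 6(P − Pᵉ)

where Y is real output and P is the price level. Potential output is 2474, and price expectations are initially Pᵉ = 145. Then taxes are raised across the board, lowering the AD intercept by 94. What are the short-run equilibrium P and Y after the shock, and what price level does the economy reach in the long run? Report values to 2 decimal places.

AD shifts left: new AD is Y = 4993 − 7P. With Pᵉ = 145, SRAS is Y = 1604 + 6P.
Short run: 4993 − 7P = 1604 + 6P gives 3389 = 13P, so P = 260.69 and Y = 4993 − 7P = 3168.15.
Y = 3168.15 is above potential 2474; expectations adjust and SRAS shifts left until Y = 2474.
Long run: on the new AD curve, 2474 = 4993 − 7P gives P = 359.86.

Short run: P = 260.69, Y = 3168.15. Long run: P = 359.86.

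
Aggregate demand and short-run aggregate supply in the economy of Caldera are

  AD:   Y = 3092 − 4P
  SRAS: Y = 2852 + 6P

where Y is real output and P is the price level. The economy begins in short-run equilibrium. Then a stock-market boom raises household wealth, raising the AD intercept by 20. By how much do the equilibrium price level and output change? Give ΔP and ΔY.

This is a positive demand shock: AD shifts right.
New AD: Y = 3112 − 4P.
Set AD = SRAS: 3112 − 4P = 2852 + 6P, so 260 = 10P and P = 26.
Y = 3112 − 4·26 = 3008.
Initially P = 24, Y = 2996, so ΔP = +2 and ΔY = +12.

ΔP = +2, ΔY = +12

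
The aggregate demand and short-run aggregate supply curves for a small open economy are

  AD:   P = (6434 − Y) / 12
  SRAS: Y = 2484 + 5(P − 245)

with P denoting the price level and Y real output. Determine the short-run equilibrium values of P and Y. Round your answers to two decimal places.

P = 304.41, Y = 2781.06

Write SRAS as Y = 2484 + 5P − 1225 = 1259 + 5P.
Rearrange AD to Y = 6434 − 12P.
Set AD = SRAS: 6434 − 12P = 1259 + 5P, so 5175 = 17P and P = 304.41.
Substituting into AD, Y = 6434 − 12P = 2781.06.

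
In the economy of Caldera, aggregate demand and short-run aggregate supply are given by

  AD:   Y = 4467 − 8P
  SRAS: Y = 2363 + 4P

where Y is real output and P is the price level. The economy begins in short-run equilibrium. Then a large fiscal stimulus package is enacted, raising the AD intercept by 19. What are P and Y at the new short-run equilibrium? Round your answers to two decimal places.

P = 176.92, Y = 3070.67

This is a positive demand shock: AD shifts right.
New AD: Y = 4486 − 8P.
Set AD = SRAS: 4486 − 8P = 2363 + 4P, so 2123 = 12P and P = 176.92.
Substituting into AD, Y = 3070.67.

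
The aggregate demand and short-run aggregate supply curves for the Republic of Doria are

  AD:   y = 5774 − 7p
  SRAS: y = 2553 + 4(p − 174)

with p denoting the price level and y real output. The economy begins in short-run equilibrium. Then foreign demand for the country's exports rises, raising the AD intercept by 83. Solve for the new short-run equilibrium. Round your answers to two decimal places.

p = 363.64, y = 3311.55

This is a positive demand shock: AD shifts right.
New AD: y = 5857 − 7p.
SRAS can be written y = 1857 + 4p.
Set AD = SRAS: 5857 − 7p = 1857 + 4p, so 4000 = 11p and p = 363.64.
Substituting into AD, y = 3311.55.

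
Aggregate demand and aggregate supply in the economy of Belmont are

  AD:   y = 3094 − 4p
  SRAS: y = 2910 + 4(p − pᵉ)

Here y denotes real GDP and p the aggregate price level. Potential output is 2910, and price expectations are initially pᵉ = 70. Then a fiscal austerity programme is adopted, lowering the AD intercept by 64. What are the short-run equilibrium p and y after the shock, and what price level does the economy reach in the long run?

Short run: p = 50, y = 2830. Long run: p = 30.

AD shifts left: new AD is y = 3030 − 4p. With pᵉ = 70, SRAS is y = 2630 + 4p.
Short run: 3030 − 4p = 2630 + 4p gives 400 = 8p, so p = 50 and y = 3030 − 4·50 = 2830.
y = 2830 is below potential 2910; expectations adjust and SRAS shifts right until y = 2910.
Long run: on the new AD curve, 2910 = 3030 − 4p gives p = 30.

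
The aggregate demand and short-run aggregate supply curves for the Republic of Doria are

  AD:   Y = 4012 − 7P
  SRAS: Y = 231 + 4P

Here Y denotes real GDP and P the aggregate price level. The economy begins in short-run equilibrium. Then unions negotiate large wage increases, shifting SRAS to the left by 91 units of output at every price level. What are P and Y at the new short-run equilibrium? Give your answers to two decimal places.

P = 352.00, Y = 1548.00

This is a negative supply shock: SRAS shifts left.
New SRAS: Y = 140 + 4P.
Set AD = SRAS: 4012 − 7P = 140 + 4P, so 3872 = 11P and P = 352.00.
Substituting into AD, Y = 1548.00.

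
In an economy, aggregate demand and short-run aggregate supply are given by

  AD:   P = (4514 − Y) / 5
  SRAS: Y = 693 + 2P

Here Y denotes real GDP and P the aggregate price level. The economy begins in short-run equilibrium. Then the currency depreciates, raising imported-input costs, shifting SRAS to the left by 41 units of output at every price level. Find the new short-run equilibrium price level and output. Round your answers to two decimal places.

P = 551.71, Y = 1755.43

This is a negative supply shock: SRAS shifts left.
New SRAS: Y = 652 + 2P.
Set AD = SRAS: 4514 − 5P = 652 + 2P, so 3862 = 7P and P = 551.71.
Substituting into AD, Y = 1755.43.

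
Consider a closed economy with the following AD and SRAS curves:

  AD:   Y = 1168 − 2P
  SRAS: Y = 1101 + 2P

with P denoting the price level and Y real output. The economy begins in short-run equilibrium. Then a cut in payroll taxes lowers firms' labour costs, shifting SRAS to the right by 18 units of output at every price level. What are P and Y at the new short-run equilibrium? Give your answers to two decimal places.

This is a positive supply shock: SRAS shifts right.
New SRAS: Y = 1119 + 2P.
Set AD = SRAS: 1168 − 2P = 1119 + 2P, so 49 = 4P and P = 12.25.
Substituting into AD, Y = 1143.50.

P = 12.25, Y = 1143.50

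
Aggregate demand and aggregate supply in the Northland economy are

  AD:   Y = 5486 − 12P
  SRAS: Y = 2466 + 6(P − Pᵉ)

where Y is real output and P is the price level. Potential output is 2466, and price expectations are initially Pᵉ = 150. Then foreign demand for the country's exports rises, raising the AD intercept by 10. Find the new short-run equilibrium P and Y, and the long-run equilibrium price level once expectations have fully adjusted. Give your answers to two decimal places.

AD shifts right: new AD is Y = 5496 − 12P. With Pᵉ = 150, SRAS is Y = 1566 + 6P.
Short run: 5496 − 12P = 1566 + 6P gives 3930 = 18P, so P = 218.33 and Y = 5496 − 12P = 2876.00.
Y = 2876.00 is above potential 2466; expectations adjust and SRAS shifts left until Y = 2466.
Long run: on the new AD curve, 2466 = 5496 − 12P gives P = 252.50.

Short run: P = 218.33, Y = 2876.00. Long run: P = 252.50.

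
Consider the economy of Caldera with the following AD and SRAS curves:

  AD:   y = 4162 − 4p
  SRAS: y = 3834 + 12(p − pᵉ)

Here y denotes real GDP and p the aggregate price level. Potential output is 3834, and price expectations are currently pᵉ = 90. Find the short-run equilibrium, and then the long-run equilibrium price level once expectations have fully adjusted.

Short run: with pᵉ = 90, SRAS is y = 2754 + 12p. Setting AD = SRAS gives 1408 = 16p, so p = 88 and y = 4162 − 4·88 = 3810.
Output 3810 is below potential 3834, so over time expected prices fall and SRAS shifts right until y returns to 3834.
Long run: y = 3834 on the AD curve gives 3834 = 4162 − 4p, so p = 82.

Short run: p = 88, y = 3810. Long run: p = 82.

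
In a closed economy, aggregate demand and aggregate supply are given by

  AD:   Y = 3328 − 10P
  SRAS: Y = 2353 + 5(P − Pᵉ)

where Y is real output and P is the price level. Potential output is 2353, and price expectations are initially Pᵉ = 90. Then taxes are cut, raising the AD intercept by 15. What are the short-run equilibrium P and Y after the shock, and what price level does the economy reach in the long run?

AD shifts right: new AD is Y = 3343 − 10P. With Pᵉ = 90, SRAS is Y = 1903 + 5P.
Short run: 3343 − 10P = 1903 + 5P gives 1440 = 15P, so P = 96 and Y = 3343 − 10·96 = 2383.
Y = 2383 is above potential 2353; expectations adjust and SRAS shifts left until Y = 2353.
Long run: on the new AD curve, 2353 = 3343 − 10P gives P = 99.

Short run: P = 96, Y = 2383. Long run: P = 99.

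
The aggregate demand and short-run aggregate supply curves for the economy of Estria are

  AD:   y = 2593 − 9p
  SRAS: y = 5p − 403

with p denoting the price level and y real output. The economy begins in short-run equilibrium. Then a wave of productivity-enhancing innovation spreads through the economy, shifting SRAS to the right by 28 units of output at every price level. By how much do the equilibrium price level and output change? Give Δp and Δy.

Δp = -2, Δy = +18

This is a positive supply shock: SRAS shifts right.
New SRAS: y = 5p − 375.
Set AD = SRAS: 2593 − 9p = 5p − 375, so 2968 = 14p and p = 212.
y = 2593 − 9·212 = 685.
Initially p = 214, y = 667, so Δp = -2 and Δy = +18.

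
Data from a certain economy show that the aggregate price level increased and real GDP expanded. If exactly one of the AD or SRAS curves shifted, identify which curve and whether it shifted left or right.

P rose and Y rose. An AD shift moves P and Y in the same direction; an SRAS shift moves them in opposite directions.
Here P and Y moved in the same direction, so the AD curve shifted.
Since Y rose, AD shifted right.

AD shifted right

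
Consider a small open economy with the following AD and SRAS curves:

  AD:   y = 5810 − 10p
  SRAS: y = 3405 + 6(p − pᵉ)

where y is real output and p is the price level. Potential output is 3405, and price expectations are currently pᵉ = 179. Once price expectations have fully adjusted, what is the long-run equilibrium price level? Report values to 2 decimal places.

Short run: with pᵉ = 179, SRAS is y = 2331 + 6p. Setting AD = SRAS gives 3479 = 16p, so p = 217.44 and y = 5810 − 10p = 3635.63.
Output 3635.63 is above potential 3405, so over time expected prices rise and SRAS shifts left until y returns to 3405.
Long run: y = 3405 on the AD curve gives 3405 = 5810 − 10p, so p = 240.50.

Long-run p = 240.50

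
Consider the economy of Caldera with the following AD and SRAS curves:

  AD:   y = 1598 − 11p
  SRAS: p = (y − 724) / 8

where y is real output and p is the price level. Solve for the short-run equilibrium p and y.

Rearrange SRAS to y = 724 + 8p.
Set AD = SRAS: 1598 − 11p = 724 + 8p, so 874 = 19p and p = 46.
Then y = 1598 − 11·46 = 1092.

p = 46, y = 1092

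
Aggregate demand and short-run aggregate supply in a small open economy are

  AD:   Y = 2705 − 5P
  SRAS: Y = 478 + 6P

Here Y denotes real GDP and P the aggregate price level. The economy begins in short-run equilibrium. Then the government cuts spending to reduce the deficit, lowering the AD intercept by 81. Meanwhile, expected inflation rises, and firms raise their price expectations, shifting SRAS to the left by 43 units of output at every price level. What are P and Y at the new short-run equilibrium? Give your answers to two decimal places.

After both shocks: AD is Y = 2624 − 5P and SRAS is Y = 435 + 6P.
Setting them equal: 2189 = 11P, so P = 199.00.
Substituting into AD, Y = 1629.00.

P = 199.00, Y = 1629.00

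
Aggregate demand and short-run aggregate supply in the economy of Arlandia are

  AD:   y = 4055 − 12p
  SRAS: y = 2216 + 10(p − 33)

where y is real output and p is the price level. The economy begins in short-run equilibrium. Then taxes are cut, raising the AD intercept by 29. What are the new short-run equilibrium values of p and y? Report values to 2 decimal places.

This is a positive demand shock: AD shifts right.
New AD: y = 4084 − 12p.
SRAS can be written y = 1886 + 10p.
Set AD = SRAS: 4084 − 12p = 1886 + 10p, so 2198 = 22p and p = 99.91.
Substituting into AD, y = 2885.09.

p = 99.91, y = 2885.09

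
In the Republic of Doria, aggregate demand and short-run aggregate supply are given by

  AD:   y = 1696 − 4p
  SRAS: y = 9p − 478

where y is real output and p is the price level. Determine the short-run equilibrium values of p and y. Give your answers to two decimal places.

p = 167.23, y = 1027.08

Set AD = SRAS: 1696 − 4p = 9p − 478, so 2174 = 13p and p = 167.23.
Substituting into AD, y = 1696 − 4p = 1027.08.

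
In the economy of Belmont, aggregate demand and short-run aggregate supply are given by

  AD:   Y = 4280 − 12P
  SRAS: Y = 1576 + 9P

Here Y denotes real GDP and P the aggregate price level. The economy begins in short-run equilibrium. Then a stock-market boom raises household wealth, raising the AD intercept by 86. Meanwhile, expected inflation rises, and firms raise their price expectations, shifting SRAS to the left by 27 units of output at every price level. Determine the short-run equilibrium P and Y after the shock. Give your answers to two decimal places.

After both shocks: AD is Y = 4366 − 12P and SRAS is Y = 1549 + 9P.
Setting them equal: 2817 = 21P, so P = 134.14.
Substituting into AD, Y = 2756.29.

P = 134.14, Y = 2756.29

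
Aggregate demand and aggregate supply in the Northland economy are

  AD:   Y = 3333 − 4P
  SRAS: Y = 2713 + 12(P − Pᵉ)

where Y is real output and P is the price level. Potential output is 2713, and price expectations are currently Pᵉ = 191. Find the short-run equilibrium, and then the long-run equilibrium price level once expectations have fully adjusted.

Short run: with Pᵉ = 191, SRAS is Y = 421 + 12P. Setting AD = SRAS gives 2912 = 16P, so P = 182 and Y = 3333 − 4·182 = 2605.
Output 2605 is below potential 2713, so over time expected prices fall and SRAS shifts right until Y returns to 2713.
Long run: Y = 2713 on the AD curve gives 2713 = 3333 − 4P, so P = 155.

Short run: P = 182, Y = 2605. Long run: P = 155.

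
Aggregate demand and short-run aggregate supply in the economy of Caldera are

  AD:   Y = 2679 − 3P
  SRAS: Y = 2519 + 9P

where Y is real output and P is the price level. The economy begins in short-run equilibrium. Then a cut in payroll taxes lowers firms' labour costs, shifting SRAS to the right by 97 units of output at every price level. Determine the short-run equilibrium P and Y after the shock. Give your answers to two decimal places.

This is a positive supply shock: SRAS shifts right.
New SRAS: Y = 2616 + 9P.
Set AD = SRAS: 2679 − 3P = 2616 + 9P, so 63 = 12P and P = 5.25.
Substituting into AD, Y = 2663.25.

P = 5.25, Y = 2663.25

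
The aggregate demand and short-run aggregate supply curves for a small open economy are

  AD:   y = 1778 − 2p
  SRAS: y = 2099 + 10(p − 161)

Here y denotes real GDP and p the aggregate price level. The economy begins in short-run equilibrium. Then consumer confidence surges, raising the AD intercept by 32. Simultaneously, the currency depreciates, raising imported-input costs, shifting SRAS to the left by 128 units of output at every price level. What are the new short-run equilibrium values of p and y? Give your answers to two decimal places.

p = 120.75, y = 1568.50

After both shocks: AD is y = 1810 − 2p and SRAS is y = 361 + 10p.
Setting them equal: 1449 = 12p, so p = 120.75.
Substituting into AD, y = 1568.50.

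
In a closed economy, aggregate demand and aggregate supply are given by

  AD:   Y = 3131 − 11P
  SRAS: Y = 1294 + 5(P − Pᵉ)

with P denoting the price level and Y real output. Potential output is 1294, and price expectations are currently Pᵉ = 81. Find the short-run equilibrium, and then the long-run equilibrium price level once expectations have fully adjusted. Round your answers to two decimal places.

Short run: with Pᵉ = 81, SRAS is Y = 889 + 5P. Setting AD = SRAS gives 2242 = 16P, so P = 140.13 and Y = 3131 − 11P = 1589.63.
Output 1589.63 is above potential 1294, so over time expected prices rise and SRAS shifts left until Y returns to 1294.
Long run: Y = 1294 on the AD curve gives 1294 = 3131 − 11P, so P = 167.00.

Short run: P = 140.13, Y = 1589.63. Long run: P = 167.00.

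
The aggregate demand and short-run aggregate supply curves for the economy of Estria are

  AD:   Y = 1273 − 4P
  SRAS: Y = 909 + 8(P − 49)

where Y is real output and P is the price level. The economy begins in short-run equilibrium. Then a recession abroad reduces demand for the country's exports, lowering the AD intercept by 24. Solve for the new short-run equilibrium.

P = 61, Y = 1005

This is a negative demand shock: AD shifts left.
New AD: Y = 1249 − 4P.
SRAS can be written Y = 517 + 8P.
Set AD = SRAS: 1249 − 4P = 517 + 8P, so 732 = 12P and P = 61.
Y = 1249 − 4·61 = 1005.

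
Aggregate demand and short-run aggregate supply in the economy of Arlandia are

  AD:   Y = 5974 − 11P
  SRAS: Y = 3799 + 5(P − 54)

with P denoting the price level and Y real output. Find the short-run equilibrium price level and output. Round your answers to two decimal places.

P = 152.81, Y = 4293.06

Write SRAS as Y = 3799 + 5P − 270 = 3529 + 5P.
Set AD = SRAS: 5974 − 11P = 3529 + 5P, so 2445 = 16P and P = 152.81.
Substituting into AD, Y = 5974 − 11P = 4293.06.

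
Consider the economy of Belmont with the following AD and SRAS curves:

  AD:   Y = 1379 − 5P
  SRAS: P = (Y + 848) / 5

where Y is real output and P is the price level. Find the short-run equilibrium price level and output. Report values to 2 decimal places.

P = 222.70, Y = 265.50

Rearrange SRAS to Y = 5P − 848.
Set AD = SRAS: 1379 − 5P = 5P − 848, so 2227 = 10P and P = 222.70.
Substituting into AD, Y = 1379 − 5P = 265.50.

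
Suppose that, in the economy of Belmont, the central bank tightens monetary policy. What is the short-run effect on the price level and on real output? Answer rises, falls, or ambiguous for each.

This is a negative demand shock: AD shifts left.
Moving along the upward-sloping SRAS curve, P falls and Y falls.

Price level: falls; output: falls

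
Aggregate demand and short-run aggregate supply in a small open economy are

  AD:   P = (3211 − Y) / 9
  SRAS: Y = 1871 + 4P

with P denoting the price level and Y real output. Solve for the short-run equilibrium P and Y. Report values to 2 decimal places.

P = 103.08, Y = 2283.31

Rearrange AD to Y = 3211 − 9P.
Set AD = SRAS: 3211 − 9P = 1871 + 4P, so 1340 = 13P and P = 103.08.
Substituting into AD, Y = 3211 − 9P = 2283.31.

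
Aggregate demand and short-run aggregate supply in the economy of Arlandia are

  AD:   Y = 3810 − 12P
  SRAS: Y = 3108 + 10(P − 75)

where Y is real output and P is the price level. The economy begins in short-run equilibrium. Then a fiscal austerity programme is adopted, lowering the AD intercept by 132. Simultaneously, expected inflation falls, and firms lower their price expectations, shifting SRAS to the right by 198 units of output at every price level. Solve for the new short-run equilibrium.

After both shocks: AD is Y = 3678 − 12P and SRAS is Y = 2556 + 10P.
Setting them equal: 1122 = 22P, so P = 51.
Y = 3678 − 12·51 = 3066.

P = 51, Y = 3066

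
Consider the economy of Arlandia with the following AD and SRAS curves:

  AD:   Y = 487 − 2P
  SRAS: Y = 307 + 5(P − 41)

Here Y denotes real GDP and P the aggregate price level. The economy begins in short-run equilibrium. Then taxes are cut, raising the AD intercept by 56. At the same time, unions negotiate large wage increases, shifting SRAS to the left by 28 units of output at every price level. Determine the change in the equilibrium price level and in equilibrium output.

After both shocks: AD is Y = 543 − 2P and SRAS is Y = 74 + 5P.
Setting them equal: 469 = 7P, so P = 67.
Y = 543 − 2·67 = 409.
Initially P = 55, Y = 377, so ΔP = +12 and ΔY = +32.

ΔP = +12, ΔY = +32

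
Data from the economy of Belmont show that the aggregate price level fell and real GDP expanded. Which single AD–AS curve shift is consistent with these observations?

SRAS shifted right

P fell and Y rose. An AD shift moves P and Y in the same direction; an SRAS shift moves them in opposite directions.
Here P and Y moved in opposite directions, so the SRAS curve shifted.
Since Y rose, SRAS shifted right.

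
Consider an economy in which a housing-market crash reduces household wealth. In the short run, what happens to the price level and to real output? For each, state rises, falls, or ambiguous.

This is a negative demand shock: AD shifts left.
Moving along the upward-sloping SRAS curve, P falls and Y falls.

Price level: falls; output: falls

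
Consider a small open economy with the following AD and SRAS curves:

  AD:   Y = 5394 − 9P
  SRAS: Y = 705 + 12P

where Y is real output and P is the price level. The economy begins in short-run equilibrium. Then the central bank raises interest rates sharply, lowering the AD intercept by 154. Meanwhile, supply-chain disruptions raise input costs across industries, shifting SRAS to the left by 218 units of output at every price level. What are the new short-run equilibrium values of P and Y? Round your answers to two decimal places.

P = 226.33, Y = 3203.00

After both shocks: AD is Y = 5240 − 9P and SRAS is Y = 487 + 12P.
Setting them equal: 4753 = 21P, so P = 226.33.
Substituting into AD, Y = 3203.00.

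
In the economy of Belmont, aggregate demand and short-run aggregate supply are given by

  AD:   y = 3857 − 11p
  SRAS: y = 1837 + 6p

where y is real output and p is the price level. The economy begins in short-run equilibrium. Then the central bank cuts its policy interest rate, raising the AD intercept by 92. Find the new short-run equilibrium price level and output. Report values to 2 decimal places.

p = 124.24, y = 2582.41

This is a positive demand shock: AD shifts right.
New AD: y = 3949 − 11p.
Set AD = SRAS: 3949 − 11p = 1837 + 6p, so 2112 = 17p and p = 124.24.
Substituting into AD, y = 2582.41.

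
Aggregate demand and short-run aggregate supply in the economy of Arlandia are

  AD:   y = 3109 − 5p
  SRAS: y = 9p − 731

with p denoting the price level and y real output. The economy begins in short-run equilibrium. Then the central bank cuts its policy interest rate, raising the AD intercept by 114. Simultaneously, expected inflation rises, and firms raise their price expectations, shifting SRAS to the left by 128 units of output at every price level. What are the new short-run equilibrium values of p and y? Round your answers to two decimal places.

After both shocks: AD is y = 3223 − 5p and SRAS is y = 9p − 859.
Setting them equal: 4082 = 14p, so p = 291.57.
Substituting into AD, y = 1765.14.

p = 291.57, y = 1765.14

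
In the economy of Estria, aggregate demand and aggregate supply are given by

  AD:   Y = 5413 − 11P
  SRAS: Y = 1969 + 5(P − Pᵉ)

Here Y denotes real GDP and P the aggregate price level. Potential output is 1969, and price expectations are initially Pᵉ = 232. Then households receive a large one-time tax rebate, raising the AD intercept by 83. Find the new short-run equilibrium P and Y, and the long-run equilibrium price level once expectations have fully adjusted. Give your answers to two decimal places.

AD shifts right: new AD is Y = 5496 − 11P. With Pᵉ = 232, SRAS is Y = 809 + 5P.
Short run: 5496 − 11P = 809 + 5P gives 4687 = 16P, so P = 292.94 and Y = 5496 − 11P = 2273.69.
Y = 2273.69 is above potential 1969; expectations adjust and SRAS shifts left until Y = 1969.
Long run: on the new AD curve, 1969 = 5496 − 11P gives P = 320.64.

Short run: P = 292.94, Y = 2273.69. Long run: P = 320.64.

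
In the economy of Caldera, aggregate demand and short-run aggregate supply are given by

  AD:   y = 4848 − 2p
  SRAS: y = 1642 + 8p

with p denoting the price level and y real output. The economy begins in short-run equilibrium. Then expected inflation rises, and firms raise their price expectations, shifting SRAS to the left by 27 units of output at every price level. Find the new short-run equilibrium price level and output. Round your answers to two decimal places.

This is a negative supply shock: SRAS shifts left.
New SRAS: y = 1615 + 8p.
Set AD = SRAS: 4848 − 2p = 1615 + 8p, so 3233 = 10p and p = 323.30.
Substituting into AD, y = 4201.40.

p = 323.30, y = 4201.40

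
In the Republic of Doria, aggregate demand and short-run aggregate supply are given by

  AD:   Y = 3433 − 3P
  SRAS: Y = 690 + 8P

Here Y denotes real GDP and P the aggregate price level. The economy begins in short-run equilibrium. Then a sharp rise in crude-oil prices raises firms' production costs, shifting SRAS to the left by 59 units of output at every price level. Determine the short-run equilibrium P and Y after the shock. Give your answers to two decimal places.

This is a negative supply shock: SRAS shifts left.
New SRAS: Y = 631 + 8P.
Set AD = SRAS: 3433 − 3P = 631 + 8P, so 2802 = 11P and P = 254.73.
Substituting into AD, Y = 2668.82.

P = 254.73, Y = 2668.82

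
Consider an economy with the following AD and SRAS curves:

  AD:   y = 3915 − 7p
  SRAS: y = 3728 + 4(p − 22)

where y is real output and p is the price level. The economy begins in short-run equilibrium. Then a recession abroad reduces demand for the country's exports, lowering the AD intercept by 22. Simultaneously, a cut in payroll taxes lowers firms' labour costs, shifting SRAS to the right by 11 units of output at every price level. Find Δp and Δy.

Δp = -3, Δy = -1

After both shocks: AD is y = 3893 − 7p and SRAS is y = 3651 + 4p.
Setting them equal: 242 = 11p, so p = 22.
y = 3893 − 7·22 = 3739.
Initially p = 25, y = 3740, so Δp = -3 and Δy = -1.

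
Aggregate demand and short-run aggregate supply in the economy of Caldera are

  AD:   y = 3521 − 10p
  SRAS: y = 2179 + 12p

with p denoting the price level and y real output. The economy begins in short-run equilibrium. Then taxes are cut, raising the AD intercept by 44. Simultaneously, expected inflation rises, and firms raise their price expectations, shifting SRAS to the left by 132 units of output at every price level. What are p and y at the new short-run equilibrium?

p = 69, y = 2875

After both shocks: AD is y = 3565 − 10p and SRAS is y = 2047 + 12p.
Setting them equal: 1518 = 22p, so p = 69.
y = 3565 − 10·69 = 2875.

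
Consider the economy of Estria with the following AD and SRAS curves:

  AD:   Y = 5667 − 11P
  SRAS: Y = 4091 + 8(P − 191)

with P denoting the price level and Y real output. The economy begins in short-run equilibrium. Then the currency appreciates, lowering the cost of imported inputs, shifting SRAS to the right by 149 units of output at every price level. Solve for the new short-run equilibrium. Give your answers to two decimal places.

P = 155.53, Y = 3956.21

This is a positive supply shock: SRAS shifts right.
New SRAS: Y = 2712 + 8P.
Set AD = SRAS: 5667 − 11P = 2712 + 8P, so 2955 = 19P and P = 155.53.
Substituting into AD, Y = 3956.21.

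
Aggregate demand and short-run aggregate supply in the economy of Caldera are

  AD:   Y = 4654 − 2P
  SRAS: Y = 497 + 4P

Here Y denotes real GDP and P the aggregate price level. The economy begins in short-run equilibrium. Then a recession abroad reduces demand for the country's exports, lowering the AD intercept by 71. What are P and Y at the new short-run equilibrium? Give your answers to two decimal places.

P = 681.00, Y = 3221.00

This is a negative demand shock: AD shifts left.
New AD: Y = 4583 − 2P.
Set AD = SRAS: 4583 − 2P = 497 + 4P, so 4086 = 6P and P = 681.00.
Substituting into AD, Y = 3221.00.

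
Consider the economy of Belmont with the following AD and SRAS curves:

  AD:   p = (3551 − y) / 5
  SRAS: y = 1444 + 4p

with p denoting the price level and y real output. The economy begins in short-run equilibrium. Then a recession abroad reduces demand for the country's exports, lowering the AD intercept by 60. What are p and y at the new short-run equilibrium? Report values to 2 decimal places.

p = 227.44, y = 2353.78

This is a negative demand shock: AD shifts left.
New AD: y = 3491 − 5p.
Set AD = SRAS: 3491 − 5p = 1444 + 4p, so 2047 = 9p and p = 227.44.
Substituting into AD, y = 2353.78.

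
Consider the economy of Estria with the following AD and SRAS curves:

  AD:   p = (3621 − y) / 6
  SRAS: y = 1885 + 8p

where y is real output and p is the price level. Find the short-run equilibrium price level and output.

Rearrange AD to y = 3621 − 6p.
Set AD = SRAS: 3621 − 6p = 1885 + 8p, so 1736 = 14p and p = 124.
Then y = 3621 − 6·124 = 2877.

p = 124, y = 2877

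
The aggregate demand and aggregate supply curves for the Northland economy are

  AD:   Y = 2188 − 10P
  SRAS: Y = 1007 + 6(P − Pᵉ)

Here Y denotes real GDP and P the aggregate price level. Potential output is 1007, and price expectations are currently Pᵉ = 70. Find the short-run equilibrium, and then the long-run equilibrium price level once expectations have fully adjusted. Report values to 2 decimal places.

Short run: P = 100.06, Y = 1187.38. Long run: P = 118.10.

Short run: with Pᵉ = 70, SRAS is Y = 587 + 6P. Setting AD = SRAS gives 1601 = 16P, so P = 100.06 and Y = 2188 − 10P = 1187.38.
Output 1187.38 is above potential 1007, so over time expected prices rise and SRAS shifts left until Y returns to 1007.
Long run: Y = 1007 on the AD curve gives 1007 = 2188 − 10P, so P = 118.10.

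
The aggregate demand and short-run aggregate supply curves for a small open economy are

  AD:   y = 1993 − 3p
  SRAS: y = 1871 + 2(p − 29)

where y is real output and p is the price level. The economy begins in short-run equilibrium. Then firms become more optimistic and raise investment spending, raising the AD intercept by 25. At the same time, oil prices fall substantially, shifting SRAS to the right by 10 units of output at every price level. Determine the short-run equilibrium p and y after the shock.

p = 39, y = 1901

After both shocks: AD is y = 2018 − 3p and SRAS is y = 1823 + 2p.
Setting them equal: 195 = 5p, so p = 39.
y = 2018 − 3·39 = 1901.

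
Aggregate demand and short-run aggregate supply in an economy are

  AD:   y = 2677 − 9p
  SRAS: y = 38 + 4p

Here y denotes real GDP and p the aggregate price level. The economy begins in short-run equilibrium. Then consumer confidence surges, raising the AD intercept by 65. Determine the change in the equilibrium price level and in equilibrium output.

This is a positive demand shock: AD shifts right.
New AD: y = 2742 − 9p.
Set AD = SRAS: 2742 − 9p = 38 + 4p, so 2704 = 13p and p = 208.
y = 2742 − 9·208 = 870.
Initially p = 203, y = 850, so Δp = +5 and Δy = +20.

Δp = +5, Δy = +20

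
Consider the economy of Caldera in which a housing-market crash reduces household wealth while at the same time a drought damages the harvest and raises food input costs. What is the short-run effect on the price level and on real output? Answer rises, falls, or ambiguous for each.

The first event is a negative demand shock: AD shifts left, which by itself pushes P down and Y down.
The second is an adverse supply shock: SRAS shifts left, which by itself pushes P up and Y down.
The two shocks push P in opposite directions, so the effect on P is ambiguous. Both shocks push Y down, so Y falls.

Price level: ambiguous; output: falls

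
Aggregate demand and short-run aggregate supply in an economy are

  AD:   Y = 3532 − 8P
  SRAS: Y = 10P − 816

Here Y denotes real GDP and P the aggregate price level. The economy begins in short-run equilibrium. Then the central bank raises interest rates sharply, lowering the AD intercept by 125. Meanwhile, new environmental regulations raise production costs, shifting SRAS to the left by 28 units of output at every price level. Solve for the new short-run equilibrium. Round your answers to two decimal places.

After both shocks: AD is Y = 3407 − 8P and SRAS is Y = 10P − 844.
Setting them equal: 4251 = 18P, so P = 236.17.
Substituting into AD, Y = 1517.67.

P = 236.17, Y = 1517.67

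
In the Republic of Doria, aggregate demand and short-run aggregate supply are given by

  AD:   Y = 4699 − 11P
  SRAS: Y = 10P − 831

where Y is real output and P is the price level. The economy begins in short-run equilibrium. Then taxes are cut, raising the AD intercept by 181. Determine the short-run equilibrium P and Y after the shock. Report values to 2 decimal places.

P = 271.95, Y = 1888.52

This is a positive demand shock: AD shifts right.
New AD: Y = 4880 − 11P.
Set AD = SRAS: 4880 − 11P = 10P − 831, so 5711 = 21P and P = 271.95.
Substituting into AD, Y = 1888.52.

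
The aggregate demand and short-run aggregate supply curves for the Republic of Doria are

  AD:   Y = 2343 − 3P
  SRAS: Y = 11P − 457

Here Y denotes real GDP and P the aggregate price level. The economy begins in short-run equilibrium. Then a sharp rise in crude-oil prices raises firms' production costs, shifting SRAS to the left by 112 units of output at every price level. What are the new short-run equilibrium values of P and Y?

P = 208, Y = 1719

This is a negative supply shock: SRAS shifts left.
New SRAS: Y = 11P − 569.
Set AD = SRAS: 2343 − 3P = 11P − 569, so 2912 = 14P and P = 208.
Y = 2343 − 3·208 = 1719.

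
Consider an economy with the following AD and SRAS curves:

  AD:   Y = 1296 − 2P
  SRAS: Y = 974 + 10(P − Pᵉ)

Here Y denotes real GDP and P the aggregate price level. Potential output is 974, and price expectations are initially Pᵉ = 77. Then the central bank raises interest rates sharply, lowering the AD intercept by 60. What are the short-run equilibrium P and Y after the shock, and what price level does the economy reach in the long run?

AD shifts left: new AD is Y = 1236 − 2P. With Pᵉ = 77, SRAS is Y = 204 + 10P.
Short run: 1236 − 2P = 204 + 10P gives 1032 = 12P, so P = 86 and Y = 1236 − 2·86 = 1064.
Y = 1064 is above potential 974; expectations adjust and SRAS shifts left until Y = 974.
Long run: on the new AD curve, 974 = 1236 − 2P gives P = 131.

Short run: P = 86, Y = 1064. Long run: P = 131.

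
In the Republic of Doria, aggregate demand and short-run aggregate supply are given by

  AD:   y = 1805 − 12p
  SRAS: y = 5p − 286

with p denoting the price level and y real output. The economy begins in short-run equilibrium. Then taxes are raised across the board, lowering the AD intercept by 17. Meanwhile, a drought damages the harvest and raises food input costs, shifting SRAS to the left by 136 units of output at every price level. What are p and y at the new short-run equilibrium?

p = 130, y = 228

After both shocks: AD is y = 1788 − 12p and SRAS is y = 5p − 422.
Setting them equal: 2210 = 17p, so p = 130.
y = 1788 − 12·130 = 228.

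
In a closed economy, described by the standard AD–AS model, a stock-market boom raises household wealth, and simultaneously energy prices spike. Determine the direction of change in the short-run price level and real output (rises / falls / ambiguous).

Price level: rises; output: ambiguous

The first event is a positive demand shock: AD shifts right, which by itself pushes P up and Y up.
The second is an adverse supply shock: SRAS shifts left, which by itself pushes P up and Y down.
Both shocks push P up, so P rises. The two shocks push Y in opposite directions, so the effect on Y is ambiguous.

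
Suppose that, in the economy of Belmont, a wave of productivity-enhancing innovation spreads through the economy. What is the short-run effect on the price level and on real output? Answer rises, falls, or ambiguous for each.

Price level: falls; output: rises

This is a favourable supply shock: SRAS shifts right.
Moving along the downward-sloping AD curve, P falls and Y rises.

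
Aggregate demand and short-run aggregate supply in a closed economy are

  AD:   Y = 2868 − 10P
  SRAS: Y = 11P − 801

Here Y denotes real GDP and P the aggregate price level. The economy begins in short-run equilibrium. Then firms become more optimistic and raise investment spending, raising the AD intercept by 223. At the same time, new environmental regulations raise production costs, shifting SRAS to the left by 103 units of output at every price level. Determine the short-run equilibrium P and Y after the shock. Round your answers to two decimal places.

After both shocks: AD is Y = 3091 − 10P and SRAS is Y = 11P − 904.
Setting them equal: 3995 = 21P, so P = 190.24.
Substituting into AD, Y = 1188.62.

P = 190.24, Y = 1188.62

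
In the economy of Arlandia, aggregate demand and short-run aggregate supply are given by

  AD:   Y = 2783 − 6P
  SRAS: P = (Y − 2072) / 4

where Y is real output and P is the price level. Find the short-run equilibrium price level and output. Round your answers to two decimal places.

P = 71.10, Y = 2356.40

Rearrange SRAS to Y = 2072 + 4P.
Set AD = SRAS: 2783 − 6P = 2072 + 4P, so 711 = 10P and P = 71.10.
Substituting into AD, Y = 2783 − 6P = 2356.40.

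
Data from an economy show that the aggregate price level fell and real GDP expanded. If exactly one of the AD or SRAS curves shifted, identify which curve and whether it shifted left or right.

SRAS shifted right

P fell and Y rose. An AD shift moves P and Y in the same direction; an SRAS shift moves them in opposite directions.
Here P and Y moved in opposite directions, so the SRAS curve shifted.
Since Y rose, SRAS shifted right.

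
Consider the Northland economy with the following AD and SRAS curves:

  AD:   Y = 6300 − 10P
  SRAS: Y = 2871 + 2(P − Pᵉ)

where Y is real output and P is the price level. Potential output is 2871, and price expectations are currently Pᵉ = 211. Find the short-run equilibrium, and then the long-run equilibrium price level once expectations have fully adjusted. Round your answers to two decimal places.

Short run: with Pᵉ = 211, SRAS is Y = 2449 + 2P. Setting AD = SRAS gives 3851 = 12P, so P = 320.92 and Y = 6300 − 10P = 3090.83.
Output 3090.83 is above potential 2871, so over time expected prices rise and SRAS shifts left until Y returns to 2871.
Long run: Y = 2871 on the AD curve gives 2871 = 6300 − 10P, so P = 342.90.

Short run: P = 320.92, Y = 3090.83. Long run: P = 342.90.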